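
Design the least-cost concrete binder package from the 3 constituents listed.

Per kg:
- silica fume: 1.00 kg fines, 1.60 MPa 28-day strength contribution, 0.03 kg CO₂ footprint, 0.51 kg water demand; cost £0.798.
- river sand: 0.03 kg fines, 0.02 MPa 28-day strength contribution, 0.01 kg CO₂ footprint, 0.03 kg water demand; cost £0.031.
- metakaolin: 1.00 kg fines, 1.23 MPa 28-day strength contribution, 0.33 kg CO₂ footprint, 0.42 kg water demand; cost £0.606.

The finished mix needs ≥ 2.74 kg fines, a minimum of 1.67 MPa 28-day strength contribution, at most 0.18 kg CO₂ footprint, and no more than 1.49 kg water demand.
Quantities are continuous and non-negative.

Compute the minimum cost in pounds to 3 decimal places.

Set it up as a linear program. Let x1 = kg of silica fume, x2 = kg of river sand, x3 = kg of metakaolin.
Minimise 0.798x1 + 0.031x2 + 0.606x3 s.t.:
  1x1 + 0.03x2 + 1x3 ≥ 2.74   (fines)
  1.6x1 + 0.02x2 + 1.23x3 ≥ 1.67   (28-day strength contribution)
  0.03x1 + 0.01x2 + 0.33x3 ≤ 0.18   (CO₂ footprint)
  0.51x1 + 0.03x2 + 0.42x3 ≤ 1.49   (water demand)
  x1, x2, x3 ≥ 0.
The optimal basis is {silica fume, metakaolin}; river sand drops out. The fines and CO₂ footprint requirements are met with equality.
Optimal quantities: silica fume = 2.414 kg, metakaolin = 0.326 kg.
Cost = 0.798·2.414 + 0.606·0.326 = 2.12393.

£2.124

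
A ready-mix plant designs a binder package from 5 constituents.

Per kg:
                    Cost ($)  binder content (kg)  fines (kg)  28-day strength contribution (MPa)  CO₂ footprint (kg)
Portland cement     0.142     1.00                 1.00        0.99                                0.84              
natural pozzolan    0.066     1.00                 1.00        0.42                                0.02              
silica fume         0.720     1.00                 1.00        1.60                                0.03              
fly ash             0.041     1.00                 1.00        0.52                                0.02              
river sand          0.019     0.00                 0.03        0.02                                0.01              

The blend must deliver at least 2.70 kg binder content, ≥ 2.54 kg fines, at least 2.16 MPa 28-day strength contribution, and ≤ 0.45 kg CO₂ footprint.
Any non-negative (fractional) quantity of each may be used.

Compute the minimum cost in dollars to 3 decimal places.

Let x1 = kg of Portland cement, x2 = kg of natural pozzolan, x3 = kg of silica fume, x4 = kg of fly ash, x5 = kg of river sand.
Minimise 0.142x1 + 0.066x2 + 0.72x3 + 0.041x4 + 0.019x5 s.t.:
  1x1 + 1x2 + 1x3 + 1x4 ≥ 2.7   (binder content)
  1x1 + 1x2 + 1x3 + 1x4 + 0.03x5 ≥ 2.54   (fines)
  0.99x1 + 0.42x2 + 1.6x3 + 0.52x4 + 0.02x5 ≥ 2.16   (28-day strength contribution)
  0.84x1 + 0.02x2 + 0.03x3 + 0.02x4 + 0.01x5 ≤ 0.45   (CO₂ footprint)
  x1, x2, x3, x4, x5 ≥ 0.
The cheapest feasible vertex uses only fly ash; Portland cement, natural pozzolan, silica fume, river sand are not used. The 28-day strength contribution requirement is met with equality.
That vertex is x4 = 4.154.
Objective = 0.041·4.154 = 0.17031.

$0.170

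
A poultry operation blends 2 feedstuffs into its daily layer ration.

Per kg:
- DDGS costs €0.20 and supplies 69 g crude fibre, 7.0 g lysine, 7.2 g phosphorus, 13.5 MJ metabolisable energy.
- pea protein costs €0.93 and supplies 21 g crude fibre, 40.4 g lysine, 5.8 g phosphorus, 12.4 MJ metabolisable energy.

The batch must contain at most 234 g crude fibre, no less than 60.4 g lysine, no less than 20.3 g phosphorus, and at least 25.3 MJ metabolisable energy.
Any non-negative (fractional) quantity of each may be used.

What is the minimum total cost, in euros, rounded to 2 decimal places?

Let x1 = kg of DDGS, x2 = kg of pea protein.
Minimise 0.2x1 + 0.93x2 subject to:
  69x1 + 21x2 ≤ 234   (crude fibre)
  7x1 + 40.4x2 ≥ 60.4   (lysine)
  7.2x1 + 5.8x2 ≥ 20.3   (phosphorus)
  13.5x1 + 12.4x2 ≥ 25.3   (metabolisable energy)
  x1, x2 ≥ 0.
Both inputs are positive at the optimum. Binding constraints: lysine and phosphorus.
That vertex is x1 = 1.877, x2 = 1.17.
Cost = 0.2·1.877 + 0.93·1.17 = 1.4635.

€1.46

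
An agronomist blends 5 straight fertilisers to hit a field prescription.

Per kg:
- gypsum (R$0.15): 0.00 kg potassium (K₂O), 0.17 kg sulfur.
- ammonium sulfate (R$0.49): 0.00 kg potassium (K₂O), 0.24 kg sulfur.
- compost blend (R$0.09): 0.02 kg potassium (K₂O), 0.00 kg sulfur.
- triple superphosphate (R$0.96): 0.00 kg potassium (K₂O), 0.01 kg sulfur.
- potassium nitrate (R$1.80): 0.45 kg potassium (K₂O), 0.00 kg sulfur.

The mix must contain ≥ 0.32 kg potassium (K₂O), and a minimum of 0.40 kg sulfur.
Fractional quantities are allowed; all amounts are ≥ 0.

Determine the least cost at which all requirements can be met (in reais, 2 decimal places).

Treat it as an LP. Let x1 = kg of gypsum, x2 = kg of ammonium sulfate, x3 = kg of compost blend, x4 = kg of triple superphosphate, x5 = kg of potassium nitrate.
min 0.15x1 + 0.49x2 + 0.09x3 + 0.96x4 + 1.8x5 subject to:
  0.02x3 + 0.45x5 ≥ 0.32   (potassium (K₂O))
  0.17x1 + 0.24x2 + 0.01x4 ≥ 0.4   (sulfur)
  x1, x2, x3, x4, x5 ≥ 0.
At the optimum only gypsum, potassium nitrate are positive (ammonium sulfate, compost blend, triple superphosphate = 0). The potassium (K₂O) and sulfur requirements are met with equality.
Solving gives x1 = 2.353, x5 = 0.7111.
Objective = 0.15·2.353 + 1.8·0.7111 = 1.6329.

R$1.63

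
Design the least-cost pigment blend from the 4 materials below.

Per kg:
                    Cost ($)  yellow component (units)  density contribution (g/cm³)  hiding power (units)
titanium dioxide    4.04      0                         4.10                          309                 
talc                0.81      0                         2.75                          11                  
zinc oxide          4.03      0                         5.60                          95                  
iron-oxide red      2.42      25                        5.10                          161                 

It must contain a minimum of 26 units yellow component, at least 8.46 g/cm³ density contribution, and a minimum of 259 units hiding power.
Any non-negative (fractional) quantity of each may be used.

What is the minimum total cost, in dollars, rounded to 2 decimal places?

Let x1 = kg of titanium dioxide, x2 = kg of talc, x3 = kg of zinc oxide, x4 = kg of iron-oxide red.
Minimise 4.04x1 + 0.81x2 + 4.03x3 + 2.42x4 subject to:
  25x4 ≥ 26   (yellow component)
  4.1x1 + 2.75x2 + 5.6x3 + 5.1x4 ≥ 8.46   (density contribution)
  309x1 + 11x2 + 95x3 + 161x4 ≥ 259   (hiding power)
  x1, x2, x3, x4 ≥ 0.
The cheapest feasible vertex uses only talc, iron-oxide red; titanium dioxide, zinc oxide are not used. There the density contribution and hiding power constraints are tight.
So talc = 0.1065 kg, iron-oxide red = 1.601 kg.
Total cost: 0.81·0.1065 + 2.42·1.601 = 3.9607.

$3.96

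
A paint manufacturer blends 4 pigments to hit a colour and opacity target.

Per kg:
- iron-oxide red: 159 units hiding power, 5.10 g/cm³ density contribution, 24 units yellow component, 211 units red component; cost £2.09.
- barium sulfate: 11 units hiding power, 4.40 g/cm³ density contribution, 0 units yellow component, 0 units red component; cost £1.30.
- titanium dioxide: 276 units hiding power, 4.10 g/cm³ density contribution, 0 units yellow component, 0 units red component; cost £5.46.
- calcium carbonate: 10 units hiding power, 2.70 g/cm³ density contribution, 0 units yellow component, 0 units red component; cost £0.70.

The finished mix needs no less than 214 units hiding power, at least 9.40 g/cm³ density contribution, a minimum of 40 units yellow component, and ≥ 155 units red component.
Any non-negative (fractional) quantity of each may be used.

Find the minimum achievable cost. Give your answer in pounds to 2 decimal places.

Let x1 = kg of iron-oxide red, x2 = kg of barium sulfate, x3 = kg of titanium dioxide, x4 = kg of calcium carbonate.
min 2.09x1 + 1.3x2 + 5.46x3 + 0.7x4 s.t.:
  159x1 + 11x2 + 276x3 + 10x4 ≥ 214   (hiding power)
  5.1x1 + 4.4x2 + 4.1x3 + 2.7x4 ≥ 9.4   (density contribution)
  24x1 ≥ 40   (yellow component)
  211x1 ≥ 155   (red component)
  x1, x2, x3, x4 ≥ 0.
At the optimum only iron-oxide red, calcium carbonate are positive (barium sulfate, titanium dioxide = 0). There the density contribution and yellow component constraints are tight.
So iron-oxide red = 1.667 kg, calcium carbonate = 0.3333 kg.
Total cost: 2.09·1.667 + 0.7·0.3333 = 3.7173.

£3.72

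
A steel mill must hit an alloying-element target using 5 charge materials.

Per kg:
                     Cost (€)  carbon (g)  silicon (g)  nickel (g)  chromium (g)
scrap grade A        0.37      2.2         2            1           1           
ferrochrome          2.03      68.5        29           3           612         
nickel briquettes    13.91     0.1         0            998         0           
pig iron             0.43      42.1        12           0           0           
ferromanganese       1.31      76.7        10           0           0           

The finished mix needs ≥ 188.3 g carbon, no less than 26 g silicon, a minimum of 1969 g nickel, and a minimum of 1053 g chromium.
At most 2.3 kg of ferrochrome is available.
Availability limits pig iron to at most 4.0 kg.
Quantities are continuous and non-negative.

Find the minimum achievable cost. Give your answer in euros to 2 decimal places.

Let x1 = kg of scrap grade A, x2 = kg of ferrochrome, x3 = kg of nickel briquettes, x4 = kg of pig iron, x5 = kg of ferromanganese.
Minimise 0.37x1 + 2.03x2 + 13.91x3 + 0.43x4 + 1.31x5 subject to:
  2.2x1 + 68.5x2 + 0.1x3 + 42.1x4 + 76.7x5 ≥ 188.3   (carbon)
  2x1 + 29x2 + 12x4 + 10x5 ≥ 26   (silicon)
  1x1 + 3x2 + 998x3 ≥ 1969   (nickel)
  1x1 + 612x2 ≥ 1053   (chromium)
  x2 ≤ 2.3
  x4 ≤ 4
  x1, x2, x3, x4, x5 ≥ 0.
The cheapest feasible vertex uses only ferrochrome, nickel briquettes, pig iron; scrap grade A, ferromanganese are not used. Binding constraints: carbon, nickel, chromium.
That vertex is x2 = 1.7206, x3 = 1.9678, x4 = 1.6685.
Total cost: 2.03·1.7206 + 13.91·1.9678 + 0.43·1.6685 = 31.5824.

€31.58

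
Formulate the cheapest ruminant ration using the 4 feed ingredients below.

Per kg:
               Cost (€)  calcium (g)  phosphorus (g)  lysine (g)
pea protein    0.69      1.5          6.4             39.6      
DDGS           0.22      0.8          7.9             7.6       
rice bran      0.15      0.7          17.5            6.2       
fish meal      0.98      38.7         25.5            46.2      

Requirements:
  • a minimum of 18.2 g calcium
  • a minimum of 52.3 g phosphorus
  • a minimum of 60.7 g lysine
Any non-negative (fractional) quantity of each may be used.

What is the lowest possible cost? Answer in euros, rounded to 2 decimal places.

Let x1 = kg of pea protein, x2 = kg of DDGS, x3 = kg of rice bran, x4 = kg of fish meal.
Minimise 0.69x1 + 0.22x2 + 0.15x3 + 0.98x4 with:
  1.5x1 + 0.8x2 + 0.7x3 + 38.7x4 ≥ 18.2   (calcium)
  6.4x1 + 7.9x2 + 17.5x3 + 25.5x4 ≥ 52.3   (phosphorus)
  39.6x1 + 7.6x2 + 6.2x3 + 46.2x4 ≥ 60.7   (lysine)
  x1, x2, x3, x4 ≥ 0.
The optimal basis is {pea protein, rice bran, fish meal}; DDGS drops out. The calcium, phosphorus, lysine requirements are met with equality.
Optimal quantities: pea protein = 0.7279 kg, rice bran = 2.134 kg, fish meal = 0.4035 kg.
Cost = 0.69·0.7279 + 0.15·2.134 + 0.98·0.4035 = 1.2178.

€1.22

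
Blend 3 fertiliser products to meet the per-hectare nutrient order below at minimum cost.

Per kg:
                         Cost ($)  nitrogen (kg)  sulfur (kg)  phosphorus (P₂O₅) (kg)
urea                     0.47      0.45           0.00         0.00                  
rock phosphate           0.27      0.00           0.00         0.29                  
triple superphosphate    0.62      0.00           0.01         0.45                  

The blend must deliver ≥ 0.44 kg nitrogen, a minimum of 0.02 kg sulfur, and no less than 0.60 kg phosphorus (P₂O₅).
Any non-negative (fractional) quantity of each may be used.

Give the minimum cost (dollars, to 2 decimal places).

This is a linear program. Let x1 = kg of urea, x2 = kg of rock phosphate, x3 = kg of triple superphosphate.
Minimise 0.47x1 + 0.27x2 + 0.62x3 s.t.:
  0.45x1 ≥ 0.44   (nitrogen)
  0.01x3 ≥ 0.02   (sulfur)
  0.29x2 + 0.45x3 ≥ 0.6   (phosphorus (P₂O₅))
  x1, x2, x3 ≥ 0.
The optimal basis is {urea, triple superphosphate}; rock phosphate drops out. The nitrogen and sulfur requirements are met with equality.
Solving gives x1 = 0.9778, x3 = 2.
Total cost: 0.47·0.9778 + 0.62·2 = 1.6996.

$1.70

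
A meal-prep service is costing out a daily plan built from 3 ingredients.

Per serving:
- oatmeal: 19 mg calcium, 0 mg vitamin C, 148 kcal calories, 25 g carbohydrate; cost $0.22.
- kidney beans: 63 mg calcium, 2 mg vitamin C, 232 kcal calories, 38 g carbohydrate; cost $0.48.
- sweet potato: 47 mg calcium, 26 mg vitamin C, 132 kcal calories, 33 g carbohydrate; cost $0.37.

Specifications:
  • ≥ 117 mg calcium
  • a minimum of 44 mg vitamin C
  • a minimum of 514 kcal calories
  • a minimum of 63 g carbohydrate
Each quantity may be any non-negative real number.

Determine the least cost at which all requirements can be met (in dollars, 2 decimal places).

$1.06

Let x1 = servings of oatmeal, x2 = servings of kidney beans, x3 = servings of sweet potato.
Minimize 0.22x1 + 0.48x2 + 0.37x3 s.t.:
  19x1 + 63x2 + 47x3 ≥ 117   (calcium)
  2x2 + 26x3 ≥ 44   (vitamin C)
  148x1 + 232x2 + 132x3 ≥ 514   (calories)
  25x1 + 38x2 + 33x3 ≥ 63   (carbohydrate)
  x1, x2, x3 ≥ 0.
The optimal mix uses every input. The calcium, vitamin C, calories requirements are met with equality.
So oatmeal = 1.956 servings, kidney beans = 0.004945 servings, sweet potato = 1.692 servings.
Total cost: 0.22·1.956 + 0.48·0.004945 + 0.37·1.692 = 1.0587.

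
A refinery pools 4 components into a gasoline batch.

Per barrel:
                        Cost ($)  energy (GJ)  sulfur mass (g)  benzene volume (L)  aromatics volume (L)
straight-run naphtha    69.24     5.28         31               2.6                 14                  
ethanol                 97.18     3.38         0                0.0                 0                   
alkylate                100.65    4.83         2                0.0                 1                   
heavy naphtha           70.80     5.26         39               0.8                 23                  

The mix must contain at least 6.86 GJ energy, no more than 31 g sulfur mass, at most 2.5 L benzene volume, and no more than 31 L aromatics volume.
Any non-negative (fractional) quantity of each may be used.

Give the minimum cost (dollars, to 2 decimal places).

Let x1 = barrels of straight-run naphtha, x2 = barrels of ethanol, x3 = barrels of alkylate, x4 = barrels of heavy naphtha.
min 69.24x1 + 97.18x2 + 100.65x3 + 70.8x4 with:
  5.28x1 + 3.38x2 + 4.83x3 + 5.26x4 ≥ 6.86   (energy)
  31x1 + 2x3 + 39x4 ≤ 31   (sulfur mass)
  2.6x1 + 0.8x4 ≤ 2.5   (benzene volume)
  14x1 + 1x3 + 23x4 ≤ 31   (aromatics volume)
  x1, x2, x3, x4 ≥ 0.
The optimal basis is {straight-run naphtha, alkylate, heavy naphtha}; ethanol drops out. The energy, sulfur mass, benzene volume requirements are met with equality.
So straight-run naphtha = 0.95654 barrels, alkylate = 0.35694 barrels, heavy naphtha = 0.016239 barrels.
Cost = 69.24·0.95654 + 100.65·0.35694 + 70.8·0.016239 = 103.3066.

$103.31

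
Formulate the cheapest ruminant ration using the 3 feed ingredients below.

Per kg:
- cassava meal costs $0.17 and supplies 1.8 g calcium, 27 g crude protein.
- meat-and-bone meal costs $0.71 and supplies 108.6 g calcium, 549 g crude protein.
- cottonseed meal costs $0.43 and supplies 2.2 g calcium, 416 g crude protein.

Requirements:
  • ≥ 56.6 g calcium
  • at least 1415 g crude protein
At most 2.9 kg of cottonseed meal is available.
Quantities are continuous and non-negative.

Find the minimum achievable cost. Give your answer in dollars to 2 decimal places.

Let x1 = kg of cassava meal, x2 = kg of meat-and-bone meal, x3 = kg of cottonseed meal.
Minimize 0.17x1 + 0.71x2 + 0.43x3 s.t.:
  1.8x1 + 108.6x2 + 2.2x3 ≥ 56.6   (calcium)
  27x1 + 549x2 + 416x3 ≥ 1415   (crude protein)
  x3 ≤ 2.9
  x1, x2, x3 ≥ 0.
The minimum-cost mix takes nothing from cassava meal — only meat-and-bone meal, cottonseed meal. Binding constraints: calcium and crude protein.
Optimal quantities: meat-and-bone meal = 0.4647 kg, cottonseed meal = 2.788 kg.
Cost = 0.71·0.4647 + 0.43·2.788 = 1.5288.

$1.53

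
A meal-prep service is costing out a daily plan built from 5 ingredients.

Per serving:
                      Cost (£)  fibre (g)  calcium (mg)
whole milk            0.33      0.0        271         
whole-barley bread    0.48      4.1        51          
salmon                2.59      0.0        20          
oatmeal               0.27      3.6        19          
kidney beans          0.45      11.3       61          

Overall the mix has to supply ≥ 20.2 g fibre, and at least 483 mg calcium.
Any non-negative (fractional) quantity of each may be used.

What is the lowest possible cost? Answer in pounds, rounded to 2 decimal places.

£1.26

Let x1 = servings of whole milk, x2 = servings of whole-barley bread, x3 = servings of salmon, x4 = servings of oatmeal, x5 = servings of kidney beans.
Minimize 0.33x1 + 0.48x2 + 2.59x3 + 0.27x4 + 0.45x5 subject to:
  4.1x2 + 3.6x4 + 11.3x5 ≥ 20.2   (fibre)
  271x1 + 51x2 + 20x3 + 19x4 + 61x5 ≥ 483   (calcium)
  x1, x2, x3, x4, x5 ≥ 0.
At the optimum only whole milk, kidney beans are positive (whole-barley bread, salmon, oatmeal = 0). There the fibre and calcium constraints are tight.
So whole milk = 1.38 servings, kidney beans = 1.788 servings.
Total cost: 0.33·1.38 + 0.45·1.788 = 1.2600.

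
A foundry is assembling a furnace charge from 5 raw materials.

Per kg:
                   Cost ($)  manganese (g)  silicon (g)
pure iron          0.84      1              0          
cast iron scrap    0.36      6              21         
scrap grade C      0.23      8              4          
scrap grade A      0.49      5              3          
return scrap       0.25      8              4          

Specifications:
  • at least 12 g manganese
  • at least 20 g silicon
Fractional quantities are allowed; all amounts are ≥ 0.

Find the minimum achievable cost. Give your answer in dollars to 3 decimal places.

Let x1 = kg of pure iron, x2 = kg of cast iron scrap, x3 = kg of scrap grade C, x4 = kg of scrap grade A, x5 = kg of return scrap.
Minimise 0.84x1 + 0.36x2 + 0.23x3 + 0.49x4 + 0.25x5 subject to:
  1x1 + 6x2 + 8x3 + 5x4 + 8x5 ≥ 12   (manganese)
  21x2 + 4x3 + 3x4 + 4x5 ≥ 20   (silicon)
  x1, x2, x3, x4, x5 ≥ 0.
At the optimum only cast iron scrap, scrap grade C are positive (pure iron, scrap grade A, return scrap = 0). Binding constraints: manganese and silicon.
Optimal quantities: cast iron scrap = 0.7778 kg, scrap grade C = 0.9167 kg.
Cost = 0.36·0.7778 + 0.23·0.9167 = 0.49085.

$0.491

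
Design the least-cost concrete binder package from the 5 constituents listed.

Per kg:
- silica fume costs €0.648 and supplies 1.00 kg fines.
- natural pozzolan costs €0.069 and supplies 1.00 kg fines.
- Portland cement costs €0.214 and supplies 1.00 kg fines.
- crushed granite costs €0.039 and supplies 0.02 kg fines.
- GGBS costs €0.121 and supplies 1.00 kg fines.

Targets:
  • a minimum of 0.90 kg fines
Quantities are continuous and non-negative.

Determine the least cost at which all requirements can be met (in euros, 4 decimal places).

Let x1 = kg of silica fume, x2 = kg of natural pozzolan, x3 = kg of Portland cement, x4 = kg of crushed granite, x5 = kg of GGBS.
Minimise 0.648x1 + 0.069x2 + 0.214x3 + 0.039x4 + 0.121x5 subject to:
  1x1 + 1x2 + 1x3 + 0.02x4 + 1x5 ≥ 0.9   (fines)
  x1, x2, x3, x4, x5 ≥ 0.
The cheapest feasible vertex uses only natural pozzolan; silica fume, Portland cement, crushed granite, GGBS are not used. The fines requirement is met with equality.
Optimal quantities: natural pozzolan = 0.9 kg.
Objective = 0.069·0.9 = 0.062100.

€0.0621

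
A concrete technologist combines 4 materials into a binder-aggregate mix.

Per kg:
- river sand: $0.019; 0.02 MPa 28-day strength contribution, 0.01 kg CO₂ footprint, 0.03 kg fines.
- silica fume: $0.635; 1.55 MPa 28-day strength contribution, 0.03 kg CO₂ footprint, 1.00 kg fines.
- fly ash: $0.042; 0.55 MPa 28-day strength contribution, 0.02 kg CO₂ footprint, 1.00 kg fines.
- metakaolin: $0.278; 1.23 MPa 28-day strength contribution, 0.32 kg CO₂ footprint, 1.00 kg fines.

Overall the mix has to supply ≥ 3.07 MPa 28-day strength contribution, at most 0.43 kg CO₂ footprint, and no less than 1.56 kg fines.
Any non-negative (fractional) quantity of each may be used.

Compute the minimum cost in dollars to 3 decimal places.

$0.234

Set it up as a linear program. Let x1 = kg of river sand, x2 = kg of silica fume, x3 = kg of fly ash, x4 = kg of metakaolin.
min 0.019x1 + 0.635x2 + 0.042x3 + 0.278x4 s.t.:
  0.02x1 + 1.55x2 + 0.55x3 + 1.23x4 ≥ 3.07   (28-day strength contribution)
  0.01x1 + 0.03x2 + 0.02x3 + 0.32x4 ≤ 0.43   (CO₂ footprint)
  0.03x1 + 1x2 + 1x3 + 1x4 ≥ 1.56   (fines)
  x1, x2, x3, x4 ≥ 0.
The cheapest feasible vertex uses only fly ash; river sand, silica fume, metakaolin are not used. Binding constraint: 28-day strength contribution.
Optimal quantities: fly ash = 5.582 kg.
Hence cost = 0.042·5.582 = $0.23444.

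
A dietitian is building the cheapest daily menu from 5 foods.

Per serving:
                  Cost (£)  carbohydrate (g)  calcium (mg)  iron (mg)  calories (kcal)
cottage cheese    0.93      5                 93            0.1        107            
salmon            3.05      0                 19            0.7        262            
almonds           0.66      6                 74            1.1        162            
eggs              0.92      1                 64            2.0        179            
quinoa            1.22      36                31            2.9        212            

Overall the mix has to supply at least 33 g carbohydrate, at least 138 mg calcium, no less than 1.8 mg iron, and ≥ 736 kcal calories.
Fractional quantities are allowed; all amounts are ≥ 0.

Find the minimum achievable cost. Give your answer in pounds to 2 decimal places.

Treat it as an LP. Let x1 = servings of cottage cheese, x2 = servings of salmon, x3 = servings of almonds, x4 = servings of eggs, x5 = servings of quinoa.
Minimise 0.93x1 + 3.05x2 + 0.66x3 + 0.92x4 + 1.22x5 s.t.:
  5x1 + 6x3 + 1x4 + 36x5 ≥ 33   (carbohydrate)
  93x1 + 19x2 + 74x3 + 64x4 + 31x5 ≥ 138   (calcium)
  0.1x1 + 0.7x2 + 1.1x3 + 2x4 + 2.9x5 ≥ 1.8   (iron)
  107x1 + 262x2 + 162x3 + 179x4 + 212x5 ≥ 736   (calories)
  x1, x2, x3, x4, x5 ≥ 0.
The cheapest feasible vertex uses only almonds, quinoa; cottage cheese, salmon, eggs are not used. There the carbohydrate and calories constraints are tight.
So almonds = 4.276 servings, quinoa = 0.2039 servings.
Hence cost = 0.66·4.276 + 1.22·0.2039 = £3.0709.

£3.07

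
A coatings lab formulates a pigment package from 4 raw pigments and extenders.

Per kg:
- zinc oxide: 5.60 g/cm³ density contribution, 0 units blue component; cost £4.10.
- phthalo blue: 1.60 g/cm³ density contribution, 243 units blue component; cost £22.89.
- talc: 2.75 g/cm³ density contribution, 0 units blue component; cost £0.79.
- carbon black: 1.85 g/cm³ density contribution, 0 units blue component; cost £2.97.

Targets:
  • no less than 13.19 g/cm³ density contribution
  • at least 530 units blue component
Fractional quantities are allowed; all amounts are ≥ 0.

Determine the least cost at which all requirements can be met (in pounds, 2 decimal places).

£52.71

Set it up as a linear program. Let x1 = kg of zinc oxide, x2 = kg of phthalo blue, x3 = kg of talc, x4 = kg of carbon black.
Minimise 4.1x1 + 22.89x2 + 0.79x3 + 2.97x4 subject to:
  5.6x1 + 1.6x2 + 2.75x3 + 1.85x4 ≥ 13.19   (density contribution)
  243x2 ≥ 530   (blue component)
  x1, x2, x3, x4 ≥ 0.
The cheapest feasible vertex uses only phthalo blue, talc; zinc oxide, carbon black are not used. The density contribution and blue component requirements are met with equality.
Optimal quantities: phthalo blue = 2.181 kg, talc = 3.527 kg.
Hence cost = 22.89·2.181 + 0.79·3.527 = £52.7094.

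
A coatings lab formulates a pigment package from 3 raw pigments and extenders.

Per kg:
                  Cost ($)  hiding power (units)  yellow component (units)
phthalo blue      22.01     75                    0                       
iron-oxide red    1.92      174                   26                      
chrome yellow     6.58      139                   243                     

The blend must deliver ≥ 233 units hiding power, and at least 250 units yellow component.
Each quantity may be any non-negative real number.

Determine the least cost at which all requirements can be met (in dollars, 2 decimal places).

This is a linear program. Let x1 = kg of phthalo blue, x2 = kg of iron-oxide red, x3 = kg of chrome yellow.
Minimise 22.01x1 + 1.92x2 + 6.58x3 with:
  75x1 + 174x2 + 139x3 ≥ 233   (hiding power)
  26x2 + 243x3 ≥ 250   (yellow component)
  x1, x2, x3 ≥ 0.
The cheapest feasible vertex uses only iron-oxide red, chrome yellow; phthalo blue is not used. There the hiding power and yellow component constraints are tight.
So iron-oxide red = 0.5656 kg, chrome yellow = 0.9683 kg.
Cost = 1.92·0.5656 + 6.58·0.9683 = 7.4574.

$7.46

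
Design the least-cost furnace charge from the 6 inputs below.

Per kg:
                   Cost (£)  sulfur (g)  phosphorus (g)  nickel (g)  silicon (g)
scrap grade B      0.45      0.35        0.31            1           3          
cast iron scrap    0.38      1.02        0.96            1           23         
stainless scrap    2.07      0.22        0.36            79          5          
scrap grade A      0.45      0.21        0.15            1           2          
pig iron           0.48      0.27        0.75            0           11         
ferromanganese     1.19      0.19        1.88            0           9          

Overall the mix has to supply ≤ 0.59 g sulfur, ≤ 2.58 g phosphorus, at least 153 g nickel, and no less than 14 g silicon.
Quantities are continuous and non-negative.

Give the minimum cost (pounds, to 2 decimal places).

£4.11

This is a linear program. Let x1 = kg of scrap grade B, x2 = kg of cast iron scrap, x3 = kg of stainless scrap, x4 = kg of scrap grade A, x5 = kg of pig iron, x6 = kg of ferromanganese.
min 0.45x1 + 0.38x2 + 2.07x3 + 0.45x4 + 0.48x5 + 1.19x6 s.t.:
  0.35x1 + 1.02x2 + 0.22x3 + 0.21x4 + 0.27x5 + 0.19x6 ≤ 0.59   (sulfur)
  0.31x1 + 0.96x2 + 0.36x3 + 0.15x4 + 0.75x5 + 1.88x6 ≤ 2.58   (phosphorus)
  1x1 + 1x2 + 79x3 + 1x4 ≥ 153   (nickel)
  3x1 + 23x2 + 5x3 + 2x4 + 11x5 + 9x6 ≥ 14   (silicon)
  x1, x2, x3, x4, x5, x6 ≥ 0.
The optimal basis is {cast iron scrap, stainless scrap, pig iron}; scrap grade B, scrap grade A, ferromanganese drop out. There the sulfur, nickel, silicon constraints are tight.
That vertex is x2 = 0.1276, x3 = 1.935, x5 = 0.1263.
Hence cost = 0.38·0.1276 + 2.07·1.935 + 0.48·0.1263 = £4.1146.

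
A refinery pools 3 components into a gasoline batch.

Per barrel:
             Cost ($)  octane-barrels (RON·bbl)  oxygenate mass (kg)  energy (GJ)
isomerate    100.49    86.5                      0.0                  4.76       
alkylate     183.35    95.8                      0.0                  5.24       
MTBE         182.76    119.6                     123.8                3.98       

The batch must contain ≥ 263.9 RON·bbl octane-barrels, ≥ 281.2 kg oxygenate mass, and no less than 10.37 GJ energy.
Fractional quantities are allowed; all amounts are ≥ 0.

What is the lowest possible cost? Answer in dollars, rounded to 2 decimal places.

This is a linear program. Let x1 = barrels of isomerate, x2 = barrels of alkylate, x3 = barrels of MTBE.
min 100.49x1 + 183.35x2 + 182.76x3 subject to:
  86.5x1 + 95.8x2 + 119.6x3 ≥ 263.9   (octane-barrels)
  123.8x3 ≥ 281.2   (oxygenate mass)
  4.76x1 + 5.24x2 + 3.98x3 ≥ 10.37   (energy)
  x1, x2, x3 ≥ 0.
At the optimum only isomerate, MTBE are positive (alkylate = 0). Binding constraints: oxygenate mass and energy.
So isomerate = 0.279371 barrels, MTBE = 2.27141 barrels.
Hence cost = 100.49·0.279371 + 182.76·2.27141 = $443.1969.

$443.20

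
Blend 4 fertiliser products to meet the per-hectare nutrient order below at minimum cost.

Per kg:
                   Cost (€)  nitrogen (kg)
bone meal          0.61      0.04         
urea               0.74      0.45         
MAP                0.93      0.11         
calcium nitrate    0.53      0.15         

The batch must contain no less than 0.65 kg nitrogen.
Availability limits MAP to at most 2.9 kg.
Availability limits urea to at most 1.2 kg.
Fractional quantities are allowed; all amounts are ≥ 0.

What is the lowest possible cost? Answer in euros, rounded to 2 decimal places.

€1.28

Let x1 = kg of bone meal, x2 = kg of urea, x3 = kg of MAP, x4 = kg of calcium nitrate.
Minimise 0.61x1 + 0.74x2 + 0.93x3 + 0.53x4 subject to:
  0.04x1 + 0.45x2 + 0.11x3 + 0.15x4 ≥ 0.65   (nitrogen)
  x3 ≤ 2.9
  x2 ≤ 1.2
  x1, x2, x3, x4 ≥ 0.
The optimal basis is {urea, calcium nitrate}; bone meal, MAP drop out. Binding constraints: nitrogen and the urea cap.
Solving gives x2 = 1.2, x4 = 0.7333.
Cost = 0.74·1.2 + 0.53·0.7333 = 1.2766.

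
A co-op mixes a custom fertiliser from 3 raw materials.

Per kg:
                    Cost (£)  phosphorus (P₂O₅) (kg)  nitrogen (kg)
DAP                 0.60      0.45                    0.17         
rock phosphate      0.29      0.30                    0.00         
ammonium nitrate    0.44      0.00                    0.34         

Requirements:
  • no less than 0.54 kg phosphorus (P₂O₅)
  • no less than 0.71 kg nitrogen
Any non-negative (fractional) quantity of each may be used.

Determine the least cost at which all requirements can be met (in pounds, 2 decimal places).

£1.37

Let x1 = kg of DAP, x2 = kg of rock phosphate, x3 = kg of ammonium nitrate.
min 0.6x1 + 0.29x2 + 0.44x3 s.t.:
  0.45x1 + 0.3x2 ≥ 0.54   (phosphorus (P₂O₅))
  0.17x1 + 0.34x3 ≥ 0.71   (nitrogen)
  x1, x2, x3 ≥ 0.
The cheapest feasible vertex uses only DAP, ammonium nitrate; rock phosphate is not used. There the phosphorus (P₂O₅) and nitrogen constraints are tight.
So DAP = 1.2 kg, ammonium nitrate = 1.488 kg.
Cost = 0.6·1.2 + 0.44·1.488 = 1.3747.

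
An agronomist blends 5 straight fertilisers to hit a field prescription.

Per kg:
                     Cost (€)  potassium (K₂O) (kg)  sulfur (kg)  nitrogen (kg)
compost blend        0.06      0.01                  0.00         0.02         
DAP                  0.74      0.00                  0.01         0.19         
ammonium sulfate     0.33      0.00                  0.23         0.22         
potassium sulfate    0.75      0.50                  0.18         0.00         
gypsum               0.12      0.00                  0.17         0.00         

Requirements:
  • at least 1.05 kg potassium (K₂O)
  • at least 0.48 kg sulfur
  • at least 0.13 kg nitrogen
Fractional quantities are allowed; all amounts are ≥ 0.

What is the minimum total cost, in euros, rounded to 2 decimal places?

Let x1 = kg of compost blend, x2 = kg of DAP, x3 = kg of ammonium sulfate, x4 = kg of potassium sulfate, x5 = kg of gypsum.
Minimize 0.06x1 + 0.74x2 + 0.33x3 + 0.75x4 + 0.12x5 s.t.:
  0.01x1 + 0.5x4 ≥ 1.05   (potassium (K₂O))
  0.01x2 + 0.23x3 + 0.18x4 + 0.17x5 ≥ 0.48   (sulfur)
  0.02x1 + 0.19x2 + 0.22x3 ≥ 0.13   (nitrogen)
  x1, x2, x3, x4, x5 ≥ 0.
The cheapest feasible vertex uses only ammonium sulfate, potassium sulfate; compost blend, DAP, gypsum are not used. The potassium (K₂O) and nitrogen requirements are met with equality.
Optimal quantities: ammonium sulfate = 0.5909 kg, potassium sulfate = 2.1 kg.
Total cost: 0.33·0.5909 + 0.75·2.1 = 1.7700.

€1.77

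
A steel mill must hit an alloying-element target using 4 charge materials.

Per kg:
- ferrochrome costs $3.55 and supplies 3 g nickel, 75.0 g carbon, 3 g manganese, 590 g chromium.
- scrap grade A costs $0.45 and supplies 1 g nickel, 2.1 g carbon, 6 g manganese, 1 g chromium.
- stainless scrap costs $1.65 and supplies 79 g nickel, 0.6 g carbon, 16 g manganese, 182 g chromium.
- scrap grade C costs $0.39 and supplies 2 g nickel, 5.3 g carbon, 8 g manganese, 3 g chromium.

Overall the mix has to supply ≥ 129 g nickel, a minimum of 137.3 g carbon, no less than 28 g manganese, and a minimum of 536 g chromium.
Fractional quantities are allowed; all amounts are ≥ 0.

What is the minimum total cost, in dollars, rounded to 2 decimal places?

$9.03

Treat it as an LP. Let x1 = kg of ferrochrome, x2 = kg of scrap grade A, x3 = kg of stainless scrap, x4 = kg of scrap grade C.
min 3.55x1 + 0.45x2 + 1.65x3 + 0.39x4 s.t.:
  3x1 + 1x2 + 79x3 + 2x4 ≥ 129   (nickel)
  75x1 + 2.1x2 + 0.6x3 + 5.3x4 ≥ 137.3   (carbon)
  3x1 + 6x2 + 16x3 + 8x4 ≥ 28   (manganese)
  590x1 + 1x2 + 182x3 + 3x4 ≥ 536   (chromium)
  x1, x2, x3, x4 ≥ 0.
At the optimum only ferrochrome, stainless scrap are positive (scrap grade A, scrap grade C = 0). There the nickel and carbon constraints are tight.
Solving gives x1 = 1.818, x3 = 1.564.
Hence cost = 3.55·1.818 + 1.65·1.564 = $9.0345.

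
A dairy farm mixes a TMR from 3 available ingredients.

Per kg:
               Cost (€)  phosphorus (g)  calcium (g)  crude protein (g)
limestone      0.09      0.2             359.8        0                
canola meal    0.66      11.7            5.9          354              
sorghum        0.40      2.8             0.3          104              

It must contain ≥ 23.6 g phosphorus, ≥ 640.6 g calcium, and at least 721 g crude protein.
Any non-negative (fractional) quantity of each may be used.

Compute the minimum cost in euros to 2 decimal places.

Let x1 = kg of limestone, x2 = kg of canola meal, x3 = kg of sorghum.
Minimize 0.09x1 + 0.66x2 + 0.4x3 subject to:
  0.2x1 + 11.7x2 + 2.8x3 ≥ 23.6   (phosphorus)
  359.8x1 + 5.9x2 + 0.3x3 ≥ 640.6   (calcium)
  354x2 + 104x3 ≥ 721   (crude protein)
  x1, x2, x3 ≥ 0.
The optimal basis is {limestone, canola meal}; sorghum drops out. There the calcium and crude protein constraints are tight.
That vertex is x1 = 1.747, x2 = 2.037.
Cost = 0.09·1.747 + 0.66·2.037 = 1.5017.

€1.50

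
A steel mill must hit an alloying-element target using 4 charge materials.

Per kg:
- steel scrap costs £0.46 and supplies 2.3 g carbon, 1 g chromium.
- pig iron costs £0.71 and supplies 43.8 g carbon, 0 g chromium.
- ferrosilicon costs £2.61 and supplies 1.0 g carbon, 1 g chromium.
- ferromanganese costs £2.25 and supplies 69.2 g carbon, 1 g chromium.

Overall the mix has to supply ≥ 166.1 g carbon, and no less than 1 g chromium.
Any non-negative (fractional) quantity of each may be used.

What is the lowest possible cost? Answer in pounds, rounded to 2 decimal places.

£3.12

Let x1 = kg of steel scrap, x2 = kg of pig iron, x3 = kg of ferrosilicon, x4 = kg of ferromanganese.
min 0.46x1 + 0.71x2 + 2.61x3 + 2.25x4 subject to:
  2.3x1 + 43.8x2 + 1x3 + 69.2x4 ≥ 166.1   (carbon)
  1x1 + 1x3 + 1x4 ≥ 1   (chromium)
  x1, x2, x3, x4 ≥ 0.
The minimum-cost mix takes nothing from ferrosilicon, ferromanganese — only steel scrap, pig iron. There the carbon and chromium constraints are tight.
That vertex is x1 = 1, x2 = 3.74.
Total cost: 0.46·1 + 0.71·3.74 = 3.1154.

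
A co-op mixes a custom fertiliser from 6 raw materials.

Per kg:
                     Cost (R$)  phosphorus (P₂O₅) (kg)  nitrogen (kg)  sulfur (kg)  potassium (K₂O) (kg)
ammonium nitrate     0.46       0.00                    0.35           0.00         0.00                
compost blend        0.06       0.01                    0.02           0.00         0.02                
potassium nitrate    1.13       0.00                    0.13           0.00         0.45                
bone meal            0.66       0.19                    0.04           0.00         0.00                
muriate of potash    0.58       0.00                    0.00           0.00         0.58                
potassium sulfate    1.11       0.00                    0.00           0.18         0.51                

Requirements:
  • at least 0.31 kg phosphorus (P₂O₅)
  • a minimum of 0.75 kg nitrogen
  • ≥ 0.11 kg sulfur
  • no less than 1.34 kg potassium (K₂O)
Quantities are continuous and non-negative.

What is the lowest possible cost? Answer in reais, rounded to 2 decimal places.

R$3.12

This is a linear program. Let x1 = kg of ammonium nitrate, x2 = kg of compost blend, x3 = kg of potassium nitrate, x4 = kg of bone meal, x5 = kg of muriate of potash, x6 = kg of potassium sulfate.
min 0.46x1 + 0.06x2 + 1.13x3 + 0.66x4 + 0.58x5 + 1.11x6 with:
  0.01x2 + 0.19x4 ≥ 0.31   (phosphorus (P₂O₅))
  0.35x1 + 0.02x2 + 0.13x3 + 0.04x4 ≥ 0.75   (nitrogen)
  0.18x6 ≥ 0.11   (sulfur)
  0.02x2 + 0.45x3 + 0.58x5 + 0.51x6 ≥ 1.34   (potassium (K₂O))
  x1, x2, x3, x4, x5, x6 ≥ 0.
At the optimum only ammonium nitrate, compost blend, muriate of potash, potassium sulfate are positive (potassium nitrate, bone meal = 0). There the phosphorus (P₂O₅), nitrogen, sulfur, potassium (K₂O) constraints are tight.
Optimal quantities: ammonium nitrate = 0.3714 kg, compost blend = 31 kg, muriate of potash = 0.704 kg, potassium sulfate = 0.6111 kg.
Cost = 0.46·0.3714 + 0.06·31 + 0.58·0.704 + 1.11·0.6111 = 3.1175.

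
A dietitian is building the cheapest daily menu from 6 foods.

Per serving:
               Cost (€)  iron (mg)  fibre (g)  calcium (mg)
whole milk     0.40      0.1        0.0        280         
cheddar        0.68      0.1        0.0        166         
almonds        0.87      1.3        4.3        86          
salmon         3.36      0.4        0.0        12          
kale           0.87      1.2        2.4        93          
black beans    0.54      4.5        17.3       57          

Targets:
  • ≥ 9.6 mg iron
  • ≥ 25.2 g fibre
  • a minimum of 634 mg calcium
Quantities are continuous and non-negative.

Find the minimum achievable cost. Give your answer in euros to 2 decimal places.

€1.87

Treat it as an LP. Let x1 = servings of whole milk, x2 = servings of cheddar, x3 = servings of almonds, x4 = servings of salmon, x5 = servings of kale, x6 = servings of black beans.
min 0.4x1 + 0.68x2 + 0.87x3 + 3.36x4 + 0.87x5 + 0.54x6 s.t.:
  0.1x1 + 0.1x2 + 1.3x3 + 0.4x4 + 1.2x5 + 4.5x6 ≥ 9.6   (iron)
  4.3x3 + 2.4x5 + 17.3x6 ≥ 25.2   (fibre)
  280x1 + 166x2 + 86x3 + 12x4 + 93x5 + 57x6 ≥ 634   (calcium)
  x1, x2, x3, x4, x5, x6 ≥ 0.
The optimal basis is {whole milk, black beans}; cheddar, almonds, salmon, kale drop out. There the iron and calcium constraints are tight.
That vertex is x1 = 1.8383, x6 = 2.0925.
Cost = 0.4·1.8383 + 0.54·2.0925 = 1.8653.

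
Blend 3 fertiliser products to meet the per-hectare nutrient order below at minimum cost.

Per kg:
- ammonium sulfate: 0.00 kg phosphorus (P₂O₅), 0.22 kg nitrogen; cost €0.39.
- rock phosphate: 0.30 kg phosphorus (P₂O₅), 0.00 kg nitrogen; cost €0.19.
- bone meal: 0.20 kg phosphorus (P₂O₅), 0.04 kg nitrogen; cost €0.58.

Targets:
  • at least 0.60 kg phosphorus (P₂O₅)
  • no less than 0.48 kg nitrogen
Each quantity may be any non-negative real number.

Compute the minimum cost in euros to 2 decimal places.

Treat it as an LP. Let x1 = kg of ammonium sulfate, x2 = kg of rock phosphate, x3 = kg of bone meal.
Minimise 0.39x1 + 0.19x2 + 0.58x3 subject to:
  0.3x2 + 0.2x3 ≥ 0.6   (phosphorus (P₂O₅))
  0.22x1 + 0.04x3 ≥ 0.48   (nitrogen)
  x1, x2, x3 ≥ 0.
The optimal basis is {ammonium sulfate, rock phosphate}; bone meal drops out. There the phosphorus (P₂O₅) and nitrogen constraints are tight.
So ammonium sulfate = 2.182 kg, rock phosphate = 2 kg.
Objective = 0.39·2.182 + 0.19·2 = 1.2310.

€1.23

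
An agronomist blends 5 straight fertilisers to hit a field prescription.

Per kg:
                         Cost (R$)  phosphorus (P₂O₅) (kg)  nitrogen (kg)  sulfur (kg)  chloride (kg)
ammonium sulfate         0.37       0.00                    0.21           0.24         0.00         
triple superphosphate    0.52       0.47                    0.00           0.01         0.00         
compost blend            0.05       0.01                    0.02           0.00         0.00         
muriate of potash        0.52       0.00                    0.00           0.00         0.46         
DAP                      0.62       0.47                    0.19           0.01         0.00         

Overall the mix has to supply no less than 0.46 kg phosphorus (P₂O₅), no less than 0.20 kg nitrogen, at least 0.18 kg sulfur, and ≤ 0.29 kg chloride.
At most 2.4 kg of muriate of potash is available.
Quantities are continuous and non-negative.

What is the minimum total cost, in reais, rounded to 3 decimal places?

This is a linear program. Let x1 = kg of ammonium sulfate, x2 = kg of triple superphosphate, x3 = kg of compost blend, x4 = kg of muriate of potash, x5 = kg of DAP.
min 0.37x1 + 0.52x2 + 0.05x3 + 0.52x4 + 0.62x5 subject to:
  0.47x2 + 0.01x3 + 0.47x5 ≥ 0.46   (phosphorus (P₂O₅))
  0.21x1 + 0.02x3 + 0.19x5 ≥ 0.2   (nitrogen)
  0.24x1 + 0.01x2 + 0.01x5 ≥ 0.18   (sulfur)
  0.46x4 ≤ 0.29   (chloride)
  x4 ≤ 2.4
  x1, x2, x3, x4, x5 ≥ 0.
The optimal basis is {ammonium sulfate, triple superphosphate, DAP}; compost blend, muriate of potash drop out. There the phosphorus (P₂O₅), nitrogen, sulfur constraints are tight.
Optimal quantities: ammonium sulfate = 0.7092 kg, triple superphosphate = 0.71 kg, DAP = 0.2688 kg.
Objective = 0.37·0.7092 + 0.52·0.71 + 0.62·0.2688 = 0.79826.

R$0.798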